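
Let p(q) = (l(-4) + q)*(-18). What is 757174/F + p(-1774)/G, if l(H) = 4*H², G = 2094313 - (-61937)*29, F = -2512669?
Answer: -1434217447372/4887751783567 ≈ -0.29343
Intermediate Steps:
G = 3890486 (G = 2094313 - 1*(-1796173) = 2094313 + 1796173 = 3890486)
p(q) = -1152 - 18*q (p(q) = (4*(-4)² + q)*(-18) = (4*16 + q)*(-18) = (64 + q)*(-18) = -1152 - 18*q)
757174/F + p(-1774)/G = 757174/(-2512669) + (-1152 - 18*(-1774))/3890486 = 757174*(-1/2512669) + (-1152 + 31932)*(1/3890486) = -757174/2512669 + 30780*(1/3890486) = -757174/2512669 + 15390/1945243 = -1434217447372/4887751783567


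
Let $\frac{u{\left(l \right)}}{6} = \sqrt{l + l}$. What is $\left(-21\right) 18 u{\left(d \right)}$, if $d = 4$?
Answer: $- 4536 \sqrt{2} \approx -6414.9$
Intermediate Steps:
$u{\left(l \right)} = 6 \sqrt{2} \sqrt{l}$ ($u{\left(l \right)} = 6 \sqrt{l + l} = 6 \sqrt{2 l} = 6 \sqrt{2} \sqrt{l}$)
$\left(-21\right) 18 u{\left(d \right)} = \left(-21\right) 18 \cdot 6 \sqrt{2} \sqrt{4} = - 378 \cdot 6 \sqrt{2} \cdot 2 = - 378 \cdot 12 \sqrt{2} = - 4536 \sqrt{2}$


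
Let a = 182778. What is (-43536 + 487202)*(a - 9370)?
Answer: 76935233728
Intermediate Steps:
(-43536 + 487202)*(a - 9370) = (-43536 + 487202)*(182778 - 9370) = 443666*173408 = 76935233728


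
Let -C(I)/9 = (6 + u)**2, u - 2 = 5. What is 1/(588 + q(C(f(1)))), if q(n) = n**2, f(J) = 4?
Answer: 1/2314029 ≈ 4.3215e-7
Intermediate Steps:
u = 7 (u = 2 + 5 = 7)
C(I) = -1521 (C(I) = -9*(6 + 7)**2 = -9*13**2 = -9*169 = -1521)
1/(588 + q(C(f(1)))) = 1/(588 + (-1521)**2) = 1/(588 + 2313441) = 1/2314029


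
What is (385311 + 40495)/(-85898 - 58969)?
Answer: -425806/144867 ≈ -2.9393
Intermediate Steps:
(385311 + 40495)/(-85898 - 58969) = 425806/(-144867) = 425806*(-1/144867) = -425806/144867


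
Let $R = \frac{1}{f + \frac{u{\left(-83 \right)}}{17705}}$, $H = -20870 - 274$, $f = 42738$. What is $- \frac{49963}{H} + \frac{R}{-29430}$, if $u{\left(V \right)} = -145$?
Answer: $\frac{37087499825736451}{15695176362092280} \approx 2.363$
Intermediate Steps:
$H = -21144$
$R = \frac{3541}{151335229}$ ($R = \frac{1}{42738 - \frac{145}{17705}} = \frac{1}{42738 - \frac{29}{3541}} = \frac{1}{\frac{151335229}{3541}} = \frac{3541}{151335229} \approx 2.3398 \cdot 10^{-5}$)
$- \frac{49963}{H} + \frac{R}{-29430} = - \frac{49963}{-21144} + \frac{3541}{151335229 \left(-29430\right)} = \left(-49963\right) \left(- \frac{1}{21144}\right) + \frac{3541}{151335229} \left(- \frac{1}{29430}\right) = \frac{49963}{21144} - \frac{3541}{4453795789470} = \frac{37087499825736451}{15695176362092280}$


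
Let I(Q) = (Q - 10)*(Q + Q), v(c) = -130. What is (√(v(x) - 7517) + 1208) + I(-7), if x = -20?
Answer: 1446 + I*√7647 ≈ 1446.0 + 87.447*I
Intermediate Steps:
I(Q) = 2*Q*(-10 + Q) (I(Q) = (-10 + Q)*(2*Q) = 2*Q*(-10 + Q))
(√(v(x) - 7517) + 1208) + I(-7) = (√(-130 - 7517) + 1208) + 2*(-7)*(-10 - 7) = (√(-7647) + 1208) + 2*(-7)*(-17) = (I*√7647 + 1208) + 238 = (1208 + I*√7647) + 238 = 1446 + I*√7647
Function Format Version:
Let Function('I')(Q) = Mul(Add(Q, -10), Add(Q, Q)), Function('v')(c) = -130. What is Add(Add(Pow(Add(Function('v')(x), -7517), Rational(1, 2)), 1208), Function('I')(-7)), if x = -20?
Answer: Add(1446, Mul(I, Pow(7647, Rational(1, 2)))) ≈ Add(1446.0, Mul(87.447, I))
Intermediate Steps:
Function('I')(Q) = Mul(2, Q, Add(-10, Q)) (Function('I')(Q) = Mul(Add(-10, Q), Mul(2, Q)) = Mul(2, Q, Add(-10, Q)))
Add(Add(Pow(Add(Function('v')(x), -7517), Rational(1, 2)), 1208), Function('I')(-7)) = Add(Add(Pow(Add(-130, -7517), Rational(1, 2)), 1208), Mul(2, -7, Add(-10, -7))) = Add(Add(Pow(-7647, Rational(1, 2)), 1208), Mul(2, -7, -17)) = Add(Add(Mul(I, Pow(7647, Rational(1, 2))), 1208), 238) = Add(Add(1208, Mul(I, Pow(7647, Rational(1, 2)))), 238) = Add(1446, Mul(I, Pow(7647, Rational(1, 2))))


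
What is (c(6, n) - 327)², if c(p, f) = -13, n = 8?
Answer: 115600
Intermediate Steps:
(c(6, n) - 327)² = (-13 - 327)² = (-340)² = 115600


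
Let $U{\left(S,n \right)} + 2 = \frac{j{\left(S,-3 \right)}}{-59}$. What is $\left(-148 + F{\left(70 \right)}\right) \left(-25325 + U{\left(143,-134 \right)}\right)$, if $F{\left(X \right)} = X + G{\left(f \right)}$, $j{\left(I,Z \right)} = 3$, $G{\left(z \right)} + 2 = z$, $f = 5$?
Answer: $\frac{112072200}{59} \approx 1.8995 \cdot 10^{6}$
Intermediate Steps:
$G{\left(z \right)} = -2 + z$
$U{\left(S,n \right)} = - \frac{121}{59}$ ($U{\left(S,n \right)} = -2 + \frac{3}{-59} = -2 + 3 \left(- \frac{1}{59}\right) = -2 - \frac{3}{59} = - \frac{121}{59}$)
$F{\left(X \right)} = 3 + X$ ($F{\left(X \right)} = X + \left(-2 + 5\right) = X + 3 = 3 + X$)
$\left(-148 + F{\left(70 \right)}\right) \left(-25325 + U{\left(143,-134 \right)}\right) = \left(-148 + \left(3 + 70\right)\right) \left(-25325 - \frac{121}{59}\right) = \left(-148 + 73\right) \left(- \frac{1494296}{59}\right) = \left(-75\right) \left(- \frac{1494296}{59}\right) = \frac{112072200}{59}$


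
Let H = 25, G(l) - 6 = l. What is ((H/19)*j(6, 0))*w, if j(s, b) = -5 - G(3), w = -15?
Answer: 5250/19 ≈ 276.32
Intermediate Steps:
G(l) = 6 + l
j(s, b) = -14 (j(s, b) = -5 - (6 + 3) = -5 - 1*9 = -5 - 9 = -14)
((H/19)*j(6, 0))*w = ((25/19)*(-14))*(-15) = -350/19*(-15) = 5250/19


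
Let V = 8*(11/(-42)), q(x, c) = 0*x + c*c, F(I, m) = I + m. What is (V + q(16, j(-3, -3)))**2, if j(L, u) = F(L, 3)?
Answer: 1936/441 ≈ 4.3900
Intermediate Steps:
j(L, u) = 3 + L (j(L, u) = L + 3 = 3 + L)
q(x, c) = c**2 (q(x, c) = 0 + c**2 = c**2)
V = -44/21 (V = 8*(11*(-1/42)) = 8*(-11/42) = -44/21 ≈ -2.0952)
(V + q(16, j(-3, -3)))**2 = (-44/21 + (3 - 3)**2)**2 = (-44/21 + 0**2)**2 = (-44/21 + 0)**2 = (-44/21)**2 = 1936/441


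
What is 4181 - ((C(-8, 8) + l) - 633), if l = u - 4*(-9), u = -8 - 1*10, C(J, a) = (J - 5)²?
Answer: 4627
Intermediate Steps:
C(J, a) = (-5 + J)²
u = -18 (u = -8 - 10 = -18)
l = 18 (l = -18 - 4*(-9) = -18 + 36 = 18)
4181 - ((C(-8, 8) + l) - 633) = 4181 - (((-5 - 8)² + 18) - 633) = 4181 - (((-13)² + 18) - 633) = 4181 - ((169 + 18) - 633) = 4181 - (187 - 633) = 4181 - 1*(-446) = 4181 + 446 = 4627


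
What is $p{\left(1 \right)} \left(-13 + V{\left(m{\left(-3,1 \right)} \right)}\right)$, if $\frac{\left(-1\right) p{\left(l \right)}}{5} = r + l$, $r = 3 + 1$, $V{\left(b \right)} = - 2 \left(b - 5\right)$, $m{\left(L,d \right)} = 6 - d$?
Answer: $325$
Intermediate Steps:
$V{\left(b \right)} = 10 - 2 b$ ($V{\left(b \right)} = - 2 \left(-5 + b\right) = 10 - 2 b$)
$r = 4$
$p{\left(l \right)} = -20 - 5 l$ ($p{\left(l \right)} = - 5 \left(4 + l\right) = -20 - 5 l$)
$p{\left(1 \right)} \left(-13 + V{\left(m{\left(-3,1 \right)} \right)}\right) = \left(-20 - 5\right) \left(-13 + \left(10 - 2 \left(6 - 1\right)\right)\right) = - 25 \left(-13 + \left(10 - 10\right)\right) = - 25 \left(-13 + 0\right) = \left(-25\right) \left(-13\right) = 325$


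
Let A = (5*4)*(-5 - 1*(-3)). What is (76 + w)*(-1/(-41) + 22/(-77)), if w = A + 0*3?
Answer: -2700/287 ≈ -9.4077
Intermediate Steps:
A = -40 (A = 20*(-5 + 3) = 20*(-2) = -40)
w = -40 (w = -40 + 0*3 = -40 + 0 = -40)
(76 + w)*(-1/(-41) + 22/(-77)) = (76 - 40)*(-1/(-41) + 22/(-77)) = 36*(-1*(-1/41) + 22*(-1/77)) = 36*(1/41 - 2/7) = 36*(-75/287) = -2700/287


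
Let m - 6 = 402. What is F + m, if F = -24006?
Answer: -23598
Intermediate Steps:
m = 408 (m = 6 + 402 = 408)
F + m = -24006 + 408 = -23598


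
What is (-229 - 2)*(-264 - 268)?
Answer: 122892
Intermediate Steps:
(-229 - 2)*(-264 - 268) = -231*(-532) = 122892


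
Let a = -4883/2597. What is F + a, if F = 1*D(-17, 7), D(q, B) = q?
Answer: -49032/2597 ≈ -18.880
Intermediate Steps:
a = -4883/2597 (a = -4883*1/2597 = -4883/2597 ≈ -1.8802)
F = -17 (F = 1*(-17) = -17)
F + a = -17 - 4883/2597 = -49032/2597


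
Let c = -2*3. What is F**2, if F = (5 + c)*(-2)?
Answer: 4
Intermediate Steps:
c = -6
F = 2 (F = (5 - 6)*(-2) = -1*(-2) = 2)
F**2 = 2**2 = 4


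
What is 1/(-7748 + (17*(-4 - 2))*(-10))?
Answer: -1/6728 ≈ -0.00014863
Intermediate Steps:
1/(-7748 + (17*(-4 - 2))*(-10)) = 1/(-7748 + (17*(-6))*(-10)) = 1/(-7748 - 102*(-10)) = 1/(-7748 + 1020) = 1/(-6728) = -1/6728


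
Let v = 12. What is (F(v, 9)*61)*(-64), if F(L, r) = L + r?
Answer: -81984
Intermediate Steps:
(F(v, 9)*61)*(-64) = ((12 + 9)*61)*(-64) = (21*61)*(-64) = 1281*(-64) = -81984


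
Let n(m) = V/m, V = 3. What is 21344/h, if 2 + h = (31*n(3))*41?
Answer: 21344/1269 ≈ 16.820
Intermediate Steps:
n(m) = 3/m
h = 1269 (h = -2 + (31*(3/3))*41 = -2 + (31*(3*(1/3)))*41 = -2 + (31*1)*41 = -2 + 31*41 = -2 + 1271 = 1269)
21344/h = 21344/1269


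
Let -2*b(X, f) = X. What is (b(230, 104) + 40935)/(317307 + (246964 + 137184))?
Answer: 8164/140291 ≈ 0.058193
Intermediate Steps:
b(X, f) = -X/2
(b(230, 104) + 40935)/(317307 + (246964 + 137184)) = (-1/2*230 + 40935)/(317307 + (246964 + 137184)) = (-115 + 40935)/(317307 + 384148) = 40820/701455 = 40820*(1/701455) = 8164/140291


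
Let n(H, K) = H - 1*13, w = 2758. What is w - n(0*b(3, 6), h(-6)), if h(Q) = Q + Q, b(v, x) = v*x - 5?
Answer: 2771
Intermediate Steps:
b(v, x) = -5 + v*x
h(Q) = 2*Q
n(H, K) = -13 + H (n(H, K) = H - 13 = -13 + H)
w - n(0*b(3, 6), h(-6)) = 2758 - (-13 + 0*(-5 + 3*6)) = 2758 - (-13 + 0*(-5 + 18)) = 2758 - (-13 + 0*13) = 2758 - (-13 + 0) = 2758 - 1*(-13) = 2758 + 13 = 2771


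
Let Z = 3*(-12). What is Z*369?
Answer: -13284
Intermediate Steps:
Z = -36
Z*369 = -36*369 = -13284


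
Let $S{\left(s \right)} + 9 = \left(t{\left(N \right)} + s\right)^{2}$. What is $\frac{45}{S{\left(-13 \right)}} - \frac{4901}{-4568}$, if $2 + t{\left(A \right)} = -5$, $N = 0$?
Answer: $\frac{2121851}{1786088} \approx 1.188$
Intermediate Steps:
$t{\left(A \right)} = -7$ ($t{\left(A \right)} = -2 - 5 = -7$)
$S{\left(s \right)} = -9 + \left(-7 + s\right)^{2}$
$\frac{45}{S{\left(-13 \right)}} - \frac{4901}{-4568} = \frac{45}{-9 + \left(-7 - 13\right)^{2}} - \frac{4901}{-4568} = \frac{45}{-9 + \left(-20\right)^{2}} - - \frac{4901}{4568} = \frac{45}{-9 + 400} + \frac{4901}{4568} = \frac{45}{391} + \frac{4901}{4568} = \frac{2121851}{1786088}$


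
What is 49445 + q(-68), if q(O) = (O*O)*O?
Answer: -264987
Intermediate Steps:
q(O) = O³ (q(O) = O²*O = O³)
49445 + q(-68) = 49445 + (-68)³ = 49445 - 314432 = -264987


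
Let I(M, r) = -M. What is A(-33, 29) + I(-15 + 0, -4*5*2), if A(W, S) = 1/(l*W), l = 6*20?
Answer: 59399/3960 ≈ 15.000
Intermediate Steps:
l = 120
A(W, S) = 1/(120*W)
A(-33, 29) + I(-15 + 0, -4*5*2) = (1/120)/(-33) - (-15 + 0) = (1/120)*(-1/33) - 1*(-15) = -1/3960 + 15 = 59399/3960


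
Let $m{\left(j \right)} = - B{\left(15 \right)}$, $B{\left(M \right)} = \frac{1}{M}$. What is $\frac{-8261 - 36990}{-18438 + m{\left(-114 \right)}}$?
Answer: $\frac{678765}{276571} \approx 2.4542$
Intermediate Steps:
$m{\left(j \right)} = - \frac{1}{15}$
$\frac{-8261 - 36990}{-18438 + m{\left(-114 \right)}} = \frac{-8261 - 36990}{-18438 - \frac{1}{15}} = - \frac{45251}{- \frac{276571}{15}} = \left(-45251\right) \left(- \frac{15}{276571}\right) = \frac{678765}{276571}$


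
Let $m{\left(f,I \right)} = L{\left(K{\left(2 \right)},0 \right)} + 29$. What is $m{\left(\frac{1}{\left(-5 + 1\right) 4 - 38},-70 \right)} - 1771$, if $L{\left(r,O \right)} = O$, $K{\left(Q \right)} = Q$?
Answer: $-1742$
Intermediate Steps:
$m{\left(f,I \right)} = 29$ ($m{\left(f,I \right)} = 0 + 29 = 29$)
$m{\left(\frac{1}{\left(-5 + 1\right) 4 - 38},-70 \right)} - 1771 = 29 - 1771 = -1742$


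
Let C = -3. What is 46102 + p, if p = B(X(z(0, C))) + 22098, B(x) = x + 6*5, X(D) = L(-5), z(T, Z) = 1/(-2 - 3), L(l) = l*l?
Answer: 68255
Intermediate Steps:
L(l) = l²
z(T, Z) = -⅕ (z(T, Z) = 1/(-5) = -⅕)
X(D) = 25 (X(D) = (-5)² = 25)
B(x) = 30 + x (B(x) = x + 30 = 30 + x)
p = 22153 (p = (30 + 25) + 22098 = 55 + 22098 = 22153)
46102 + p = 46102 + 22153 = 68255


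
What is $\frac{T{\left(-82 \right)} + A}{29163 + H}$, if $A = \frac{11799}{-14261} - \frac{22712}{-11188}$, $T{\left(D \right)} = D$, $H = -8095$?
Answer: $- \frac{3222845239}{840360742156} \approx -0.0038351$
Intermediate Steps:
$A = \frac{47972155}{39888017}$ ($A = 11799 \left(- \frac{1}{14261}\right) - - \frac{5678}{2797} = - \frac{11799}{14261} + \frac{5678}{2797} = \frac{47972155}{39888017} \approx 1.2027$)
$\frac{T{\left(-82 \right)} + A}{29163 + H} = \frac{-82 + \frac{47972155}{39888017}}{29163 - 8095} = - \frac{3222845239}{39888017 \cdot 21068} = \left(- \frac{3222845239}{39888017}\right) \frac{1}{21068} = - \frac{3222845239}{840360742156}$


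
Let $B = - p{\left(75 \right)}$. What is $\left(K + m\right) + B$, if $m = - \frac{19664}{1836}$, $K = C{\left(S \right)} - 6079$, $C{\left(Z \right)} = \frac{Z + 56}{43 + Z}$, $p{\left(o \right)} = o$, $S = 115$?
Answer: $- \frac{446998627}{72522} \approx -6163.6$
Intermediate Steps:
$C{\left(Z \right)} = \frac{56 + Z}{43 + Z}$
$K = - \frac{960311}{158}$ ($K = \frac{56 + 115}{43 + 115} - 6079 = \frac{1}{158} \cdot 171 - 6079 = \frac{171}{158} - 6079 = - \frac{960311}{158} \approx -6077.9$)
$B = -75$ ($B = \left(-1\right) 75 = -75$)
$m = - \frac{4916}{459}$ ($m = \left(-19664\right) \frac{1}{1836} = - \frac{4916}{459} \approx -10.71$)
$\left(K + m\right) + B = \left(- \frac{960311}{158} - \frac{4916}{459}\right) - 75 = - \frac{441559477}{72522} - 75 = - \frac{446998627}{72522}$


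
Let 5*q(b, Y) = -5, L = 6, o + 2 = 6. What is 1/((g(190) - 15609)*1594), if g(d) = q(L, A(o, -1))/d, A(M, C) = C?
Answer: -95/2363671667 ≈ -4.0192e-8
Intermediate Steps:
o = 4 (o = -2 + 6 = 4)
q(b, Y) = -1 (q(b, Y) = (⅕)*(-5) = -1)
g(d) = -1/d
1/((g(190) - 15609)*1594) = 1/(-1/190 - 15609*1594) = (1/1594)/(-1*1/190 - 15609) = (1/1594)/(-1/190 - 15609) = (1/1594)/(-2965711/190) = -190/2965711*1/1594 = -95/2363671667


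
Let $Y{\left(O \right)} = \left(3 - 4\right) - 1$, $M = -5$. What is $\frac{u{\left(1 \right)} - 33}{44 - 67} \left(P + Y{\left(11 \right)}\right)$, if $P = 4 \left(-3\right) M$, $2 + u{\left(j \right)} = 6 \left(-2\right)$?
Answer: $\frac{2726}{23} \approx 118.52$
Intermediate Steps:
$u{\left(j \right)} = -14$ ($u{\left(j \right)} = -2 + 6 \left(-2\right) = -2 - 12 = -14$)
$Y{\left(O \right)} = -2$ ($Y{\left(O \right)} = -1 - 1 = -2$)
$P = 60$ ($P = 4 \left(-3\right) \left(-5\right) = \left(-12\right) \left(-5\right) = 60$)
$\frac{u{\left(1 \right)} - 33}{44 - 67} \left(P + Y{\left(11 \right)}\right) = \frac{-14 - 33}{44 - 67} \left(60 - 2\right) = - \frac{47}{-23} \cdot 58 = \left(-47\right) \left(- \frac{1}{23}\right) 58 = \frac{47}{23} \cdot 58 = \frac{2726}{23}$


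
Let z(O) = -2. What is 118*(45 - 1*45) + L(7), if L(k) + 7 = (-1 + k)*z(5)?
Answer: -19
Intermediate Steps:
L(k) = -5 - 2*k (L(k) = -7 + (-1 + k)*(-2) = -7 + (2 - 2*k) = -5 - 2*k)
118*(45 - 1*45) + L(7) = 118*(45 - 1*45) + (-5 - 2*7) = 118*(45 - 45) + (-5 - 14) = 118*0 - 19 = 0 - 19 = -19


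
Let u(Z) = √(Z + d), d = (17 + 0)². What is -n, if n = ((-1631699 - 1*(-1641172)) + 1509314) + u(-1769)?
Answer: -1518787 - 2*I*√370 ≈ -1.5188e+6 - 38.471*I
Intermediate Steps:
d = 289 (d = 17² = 289)
u(Z) = √(289 + Z) (u(Z) = √(Z + 289) = √(289 + Z))
n = 1518787 + 2*I*√370 (n = ((-1631699 - 1*(-1641172)) + 1509314) + √(289 - 1769) = ((-1631699 + 1641172) + 1509314) + √(-1480) = (9473 + 1509314) + 2*I*√370 = 1518787 + 2*I*√370 ≈ 1.5188e+6 + 38.471*I)
-n = -(1518787 + 2*I*√370) = -1518787 - 2*I*√370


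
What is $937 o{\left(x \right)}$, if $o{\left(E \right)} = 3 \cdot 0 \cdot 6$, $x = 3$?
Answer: $0$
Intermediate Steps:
$o{\left(E \right)} = 0$ ($o{\left(E \right)} = 0 \cdot 6 = 0$)
$937 o{\left(x \right)} = 937 \cdot 0 = 0$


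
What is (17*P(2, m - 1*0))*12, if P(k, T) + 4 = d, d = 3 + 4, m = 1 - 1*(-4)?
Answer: 612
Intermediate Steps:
m = 5 (m = 1 + 4 = 5)
d = 7
P(k, T) = 3 (P(k, T) = -4 + 7 = 3)
(17*P(2, m - 1*0))*12 = (17*3)*12 = 51*12 = 612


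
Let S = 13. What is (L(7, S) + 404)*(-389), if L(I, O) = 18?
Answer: -164158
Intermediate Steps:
(L(7, S) + 404)*(-389) = (18 + 404)*(-389) = 422*(-389) = -164158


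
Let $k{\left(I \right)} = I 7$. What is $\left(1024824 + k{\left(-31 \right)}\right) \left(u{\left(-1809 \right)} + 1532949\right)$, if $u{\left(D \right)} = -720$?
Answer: $1569932559003$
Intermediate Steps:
$k{\left(I \right)} = 7 I$
$\left(1024824 + k{\left(-31 \right)}\right) \left(u{\left(-1809 \right)} + 1532949\right) = \left(1024824 + 7 \left(-31\right)\right) \left(-720 + 1532949\right) = \left(1024824 - 217\right) 1532229 = 1024607 \cdot 1532229 = 1569932559003$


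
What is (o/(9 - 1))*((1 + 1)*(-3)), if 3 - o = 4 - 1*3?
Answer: -3/2 ≈ -1.5000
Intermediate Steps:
o = 2 (o = 3 - (4 - 1*3) = 3 - (4 - 3) = 3 - 1*1 = 3 - 1 = 2)
(o/(9 - 1))*((1 + 1)*(-3)) = (2/(9 - 1))*((1 + 1)*(-3)) = (2/8)*(2*(-3)) = ((⅛)*2)*(-6) = (¼)*(-6) = -3/2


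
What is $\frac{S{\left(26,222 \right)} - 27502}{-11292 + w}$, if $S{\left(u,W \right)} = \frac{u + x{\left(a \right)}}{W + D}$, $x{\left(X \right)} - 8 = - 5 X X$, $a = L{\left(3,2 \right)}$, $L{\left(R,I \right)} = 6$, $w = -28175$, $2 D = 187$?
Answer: $\frac{17354054}{24903677} \approx 0.69685$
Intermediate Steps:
$D = \frac{187}{2}$ ($D = \frac{1}{2} \cdot 187 = \frac{187}{2} \approx 93.5$)
$a = 6$
$x{\left(X \right)} = 8 - 5 X^{2}$ ($x{\left(X \right)} = 8 + - 5 X X = 8 - 5 X^{2}$)
$S{\left(u,W \right)} = \frac{-172 + u}{\frac{187}{2} + W}$ ($S{\left(u,W \right)} = \frac{u + \left(8 - 5 \cdot 6^{2}\right)}{W + \frac{187}{2}} = \frac{u + \left(8 - 180\right)}{\frac{187}{2} + W} = \frac{u - 172}{\frac{187}{2} + W} = \frac{-172 + u}{\frac{187}{2} + W}$)
$\frac{S{\left(26,222 \right)} - 27502}{-11292 + w} = \frac{\frac{2 \left(-172 + 26\right)}{187 + 2 \cdot 222} - 27502}{-11292 - 28175} = \frac{2 \frac{1}{187 + 444} \left(-146\right) - 27502}{-39467} = \left(2 \cdot \frac{1}{631} \left(-146\right) - 27502\right) \left(- \frac{1}{39467}\right) = \left(- \frac{292}{631} - 27502\right) \left(- \frac{1}{39467}\right) = \left(- \frac{17354054}{631}\right) \left(- \frac{1}{39467}\right) = \frac{17354054}{24903677}$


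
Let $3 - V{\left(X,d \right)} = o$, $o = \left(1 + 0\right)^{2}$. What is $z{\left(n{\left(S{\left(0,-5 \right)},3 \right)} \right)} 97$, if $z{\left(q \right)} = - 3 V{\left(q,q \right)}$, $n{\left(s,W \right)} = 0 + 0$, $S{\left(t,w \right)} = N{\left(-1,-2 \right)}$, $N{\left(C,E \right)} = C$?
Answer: $-582$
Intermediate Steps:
$S{\left(t,w \right)} = -1$
$o = 1$ ($o = 1^{2} = 1$)
$V{\left(X,d \right)} = 2$ ($V{\left(X,d \right)} = 3 - 1 = 2$)
$n{\left(s,W \right)} = 0$
$z{\left(q \right)} = -6$ ($z{\left(q \right)} = \left(-3\right) 2 = -6$)
$z{\left(n{\left(S{\left(0,-5 \right)},3 \right)} \right)} 97 = \left(-6\right) 97 = -582$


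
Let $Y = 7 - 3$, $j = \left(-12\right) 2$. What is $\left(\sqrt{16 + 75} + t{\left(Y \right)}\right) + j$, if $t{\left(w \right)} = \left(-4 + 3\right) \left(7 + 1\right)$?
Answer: $-32 + \sqrt{91} \approx -22.461$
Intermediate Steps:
$j = -24$
$Y = 4$ ($Y = 7 - 3 = 4$)
$t{\left(w \right)} = -8$ ($t{\left(w \right)} = \left(-1\right) 8 = -8$)
$\left(\sqrt{16 + 75} + t{\left(Y \right)}\right) + j = \left(\sqrt{16 + 75} - 8\right) - 24 = \left(\sqrt{91} - 8\right) - 24 = \left(-8 + \sqrt{91}\right) - 24 = -32 + \sqrt{91}$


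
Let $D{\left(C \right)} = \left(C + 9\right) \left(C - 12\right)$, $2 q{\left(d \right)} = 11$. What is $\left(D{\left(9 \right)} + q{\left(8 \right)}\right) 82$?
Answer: $-3977$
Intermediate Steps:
$q{\left(d \right)} = \frac{11}{2}$ ($q{\left(d \right)} = \frac{1}{2} \cdot 11 = \frac{11}{2}$)
$D{\left(C \right)} = \left(-12 + C\right) \left(9 + C\right)$ ($D{\left(C \right)} = \left(9 + C\right) \left(-12 + C\right) = \left(-12 + C\right) \left(9 + C\right)$)
$\left(D{\left(9 \right)} + q{\left(8 \right)}\right) 82 = \left(\left(-108 + 9^{2} - 27\right) + \frac{11}{2}\right) 82 = \left(\left(-108 + 81 - 27\right) + \frac{11}{2}\right) 82 = \left(-54 + \frac{11}{2}\right) 82 = \left(- \frac{97}{2}\right) 82 = -3977$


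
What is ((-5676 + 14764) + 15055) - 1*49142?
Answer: -24999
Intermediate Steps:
((-5676 + 14764) + 15055) - 1*49142 = (9088 + 15055) - 49142 = 24143 - 49142 = -24999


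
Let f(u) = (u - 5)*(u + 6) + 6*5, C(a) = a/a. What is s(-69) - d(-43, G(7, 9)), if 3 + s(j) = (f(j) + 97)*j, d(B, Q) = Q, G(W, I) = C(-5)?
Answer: -330445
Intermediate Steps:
C(a) = 1
G(W, I) = 1
f(u) = 30 + (-5 + u)*(6 + u) (f(u) = (-5 + u)*(6 + u) + 30 = 30 + (-5 + u)*(6 + u))
s(j) = -3 + j*(97 + j*(1 + j)) (s(j) = -3 + (j*(1 + j) + 97)*j = -3 + (97 + j*(1 + j))*j = -3 + j*(97 + j*(1 + j)))
s(-69) - d(-43, G(7, 9)) = (-3 + 97*(-69) + (-69)**2*(1 - 69)) - 1*1 = (-3 - 6693 + 4761*(-68)) - 1 = (-3 - 6693 - 323748) - 1 = -330444 - 1 = -330445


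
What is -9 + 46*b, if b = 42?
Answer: 1923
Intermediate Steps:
-9 + 46*b = -9 + 46*42 = -9 + 1932 = 1923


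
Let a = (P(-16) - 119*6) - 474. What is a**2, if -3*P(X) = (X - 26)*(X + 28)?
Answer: 1040400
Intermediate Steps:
P(X) = -(-26 + X)*(28 + X)/3 (P(X) = -(X - 26)*(X + 28)/3 = -(-26 + X)*(28 + X)/3)
a = -1020 (a = ((728/3 - 2/3*(-16) - 1/3*(-16)**2) - 119*6) - 474 = ((728/3 + 32/3 - 1/3*256) - 714) - 474 = ((728/3 + 32/3 - 256/3) - 714) - 474 = (168 - 714) - 474 = -546 - 474 = -1020)
a**2 = (-1020)**2 = 1040400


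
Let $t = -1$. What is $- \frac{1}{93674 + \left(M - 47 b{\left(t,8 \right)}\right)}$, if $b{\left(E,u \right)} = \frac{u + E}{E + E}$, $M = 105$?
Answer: $- \frac{2}{187887} \approx -1.0645 \cdot 10^{-5}$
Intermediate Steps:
$b{\left(E,u \right)} = \frac{E + u}{2 E}$
$- \frac{1}{93674 + \left(M - 47 b{\left(t,8 \right)}\right)} = - \frac{1}{93674 - \left(-105 + 47 \frac{-1 + 8}{2 \left(-1\right)}\right)} = - \frac{1}{93674 - \left(-105 + 47 \cdot \frac{1}{2} \left(-1\right) 7\right)} = - \frac{1}{93674 + \left(105 - - \frac{329}{2}\right)} = - \frac{1}{93674 + \left(105 + \frac{329}{2}\right)} = - \frac{1}{93674 + \frac{539}{2}} = - \frac{1}{\frac{187887}{2}} = \left(-1\right) \frac{2}{187887} = - \frac{2}{187887}$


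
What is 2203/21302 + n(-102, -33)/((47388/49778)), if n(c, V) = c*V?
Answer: 27040250255/7647418 ≈ 3535.9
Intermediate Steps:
n(c, V) = V*c
2203/21302 + n(-102, -33)/((47388/49778)) = 2203/21302 + (-33*(-102))/((47388/49778)) = 2203*(1/21302) + 3366/((47388*(1/49778))) = 2203/21302 + 3366/(23694/24889) = 2203/21302 + 3366*(24889/23694) = 2203/21302 + 1269339/359 = 27040250255/7647418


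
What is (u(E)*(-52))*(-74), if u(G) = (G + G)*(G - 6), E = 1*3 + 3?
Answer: 0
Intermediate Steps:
E = 6 (E = 3 + 3 = 6)
u(G) = 2*G*(-6 + G) (u(G) = (2*G)*(-6 + G) = 2*G*(-6 + G))
(u(E)*(-52))*(-74) = ((2*6*(-6 + 6))*(-52))*(-74) = ((2*6*0)*(-52))*(-74) = (0*(-52))*(-74) = 0*(-74) = 0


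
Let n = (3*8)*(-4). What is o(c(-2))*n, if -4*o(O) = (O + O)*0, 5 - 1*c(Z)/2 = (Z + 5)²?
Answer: 0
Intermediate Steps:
c(Z) = 10 - 2*(5 + Z)² (c(Z) = 10 - 2*(Z + 5)² = 10 - 2*(5 + Z)²)
o(O) = 0 (o(O) = -(O + O)*0/4 = -2*O*0/4 = -¼*0 = 0)
n = -96 (n = 24*(-4) = -96)
o(c(-2))*n = 0*(-96) = 0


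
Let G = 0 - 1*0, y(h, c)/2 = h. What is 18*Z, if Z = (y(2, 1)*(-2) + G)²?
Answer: 1152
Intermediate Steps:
y(h, c) = 2*h
G = 0 (G = 0 + 0 = 0)
Z = 64 (Z = ((2*2)*(-2) + 0)² = (4*(-2) + 0)² = (-8 + 0)² = (-8)² = 64)
18*Z = 18*64 = 1152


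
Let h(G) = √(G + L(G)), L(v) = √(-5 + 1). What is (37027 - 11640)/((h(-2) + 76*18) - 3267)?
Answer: 25387/(-1899 + √2*√(-1 + I)) ≈ -13.373 - 0.010946*I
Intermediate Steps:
L(v) = 2*I (L(v) = √(-4) = 2*I)
h(G) = √(G + 2*I)
(37027 - 11640)/((h(-2) + 76*18) - 3267) = (37027 - 11640)/((√(-2 + 2*I) + 76*18) - 3267) = 25387/((√(-2 + 2*I) + 1368) - 3267) = 25387/((1368 + √(-2 + 2*I)) - 3267) = 25387/(-1899 + √(-2 + 2*I))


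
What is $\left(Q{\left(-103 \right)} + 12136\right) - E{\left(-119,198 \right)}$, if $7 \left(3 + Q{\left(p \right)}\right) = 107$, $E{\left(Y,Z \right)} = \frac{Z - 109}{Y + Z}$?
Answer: $\frac{6717379}{553} \approx 12147.0$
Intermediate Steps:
$E{\left(Y,Z \right)} = \frac{-109 + Z}{Y + Z}$
$Q{\left(p \right)} = \frac{86}{7}$ ($Q{\left(p \right)} = -3 + \frac{1}{7} \cdot 107 = -3 + \frac{107}{7} = \frac{86}{7}$)
$\left(Q{\left(-103 \right)} + 12136\right) - E{\left(-119,198 \right)} = \left(\frac{86}{7} + 12136\right) - \frac{-109 + 198}{-119 + 198} = \frac{85038}{7} - \frac{1}{79} \cdot 89 = \frac{85038}{7} - \frac{89}{79} = \frac{6717379}{553}$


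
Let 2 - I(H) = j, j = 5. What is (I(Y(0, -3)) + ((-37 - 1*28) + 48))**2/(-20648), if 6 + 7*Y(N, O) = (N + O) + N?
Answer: -50/2581 ≈ -0.019372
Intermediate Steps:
Y(N, O) = -6/7 + O/7 + 2*N/7 (Y(N, O) = -6/7 + ((N + O) + N)/7 = -6/7 + (O + 2*N)/7 = -6/7 + (O/7 + 2*N/7) = -6/7 + O/7 + 2*N/7)
I(H) = -3 (I(H) = 2 - 1*5 = 2 - 5 = -3)
(I(Y(0, -3)) + ((-37 - 1*28) + 48))**2/(-20648) = (-3 + ((-37 - 1*28) + 48))**2/(-20648) = (-3 + ((-37 - 28) + 48))**2*(-1/20648) = (-3 + (-65 + 48))**2*(-1/20648) = (-3 - 17)**2*(-1/20648) = (-20)**2*(-1/20648) = 400*(-1/20648) = -50/2581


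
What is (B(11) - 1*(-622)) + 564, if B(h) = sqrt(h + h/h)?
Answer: 1186 + 2*sqrt(3) ≈ 1189.5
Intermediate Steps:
B(h) = sqrt(1 + h) (B(h) = sqrt(h + 1) = sqrt(1 + h))
(B(11) - 1*(-622)) + 564 = (sqrt(1 + 11) - 1*(-622)) + 564 = (sqrt(12) + 622) + 564 = (2*sqrt(3) + 622) + 564 = (622 + 2*sqrt(3)) + 564 = 1186 + 2*sqrt(3)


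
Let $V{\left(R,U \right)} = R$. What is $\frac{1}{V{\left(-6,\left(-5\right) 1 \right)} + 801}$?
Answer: $\frac{1}{795} \approx 0.0012579$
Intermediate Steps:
$\frac{1}{V{\left(-6,\left(-5\right) 1 \right)} + 801} = \frac{1}{-6 + 801} = \frac{1}{795}$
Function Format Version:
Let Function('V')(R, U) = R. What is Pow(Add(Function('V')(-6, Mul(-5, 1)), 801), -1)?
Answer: Rational(1, 795) ≈ 0.0012579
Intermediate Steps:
Pow(Add(Function('V')(-6, Mul(-5, 1)), 801), -1) = Pow(Add(-6, 801), -1) = Pow(795, -1) = Rational(1, 795)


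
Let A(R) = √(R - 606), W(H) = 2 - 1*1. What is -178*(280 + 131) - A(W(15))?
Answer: -73158 - 11*I*√5 ≈ -73158.0 - 24.597*I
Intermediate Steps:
W(H) = 1 (W(H) = 2 - 1 = 1)
A(R) = √(-606 + R)
-178*(280 + 131) - A(W(15)) = -178*(280 + 131) - √(-606 + 1) = -178*411 - √(-605) = -73158 - 11*I*√5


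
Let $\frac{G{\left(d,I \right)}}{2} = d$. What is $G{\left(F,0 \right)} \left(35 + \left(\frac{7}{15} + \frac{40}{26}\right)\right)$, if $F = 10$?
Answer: $\frac{28864}{39} \approx 740.1$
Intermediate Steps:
$G{\left(d,I \right)} = 2 d$
$G{\left(F,0 \right)} \left(35 + \left(\frac{7}{15} + \frac{40}{26}\right)\right) = 2 \cdot 10 \left(35 + \left(\frac{7}{15} + \frac{40}{26}\right)\right) = 20 \left(35 + \left(7 \cdot \frac{1}{15} + 40 \cdot \frac{1}{26}\right)\right) = 20 \left(35 + \left(\frac{7}{15} + \frac{20}{13}\right)\right) = 20 \left(35 + \frac{391}{195}\right) = 20 \cdot \frac{7216}{195} = \frac{28864}{39}$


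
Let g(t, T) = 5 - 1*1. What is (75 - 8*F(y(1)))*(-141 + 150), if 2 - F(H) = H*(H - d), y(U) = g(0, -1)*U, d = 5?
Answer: 243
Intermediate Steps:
g(t, T) = 4 (g(t, T) = 5 - 1 = 4)
y(U) = 4*U
F(H) = 2 - H*(-5 + H) (F(H) = 2 - H*(H - 1*5) = 2 - H*(H - 5) = 2 - H*(-5 + H))
(75 - 8*F(y(1)))*(-141 + 150) = (75 - 8*(2 - (4*1)² + 5*(4*1)))*(-141 + 150) = (75 - 8*(2 - 1*4² + 5*4))*9 = (75 - 8*(2 - 1*16 + 20))*9 = (75 - 8*(2 - 16 + 20))*9 = (75 - 8*6)*9 = (75 - 48)*9 = 27*9 = 243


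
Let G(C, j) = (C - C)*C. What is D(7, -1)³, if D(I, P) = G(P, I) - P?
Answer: 1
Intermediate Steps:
G(C, j) = 0 (G(C, j) = 0*C = 0)
D(I, P) = -P (D(I, P) = 0 - P = -P)
D(7, -1)³ = (-1*(-1))³ = 1³ = 1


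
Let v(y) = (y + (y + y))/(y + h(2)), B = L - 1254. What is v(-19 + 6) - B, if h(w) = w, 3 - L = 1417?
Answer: 29387/11 ≈ 2671.5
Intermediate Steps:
L = -1414 (L = 3 - 1*1417 = 3 - 1417 = -1414)
B = -2668 (B = -1414 - 1254 = -2668)
v(y) = 3*y/(2 + y) (v(y) = (y + (y + y))/(y + 2) = (y + 2*y)/(2 + y) = (3*y)/(2 + y) = 3*y/(2 + y))
v(-19 + 6) - B = 3*(-19 + 6)/(2 + (-19 + 6)) - 1*(-2668) = 3*(-13)/(2 - 13) + 2668 = 3*(-13)/(-11) + 2668 = 3*(-13)*(-1/11) + 2668 = 39/11 + 2668 = 29387/11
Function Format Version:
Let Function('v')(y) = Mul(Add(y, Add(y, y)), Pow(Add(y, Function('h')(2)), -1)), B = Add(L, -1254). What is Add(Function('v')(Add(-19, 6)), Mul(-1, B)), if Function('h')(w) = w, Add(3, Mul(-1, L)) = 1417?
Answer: Rational(29387, 11) ≈ 2671.5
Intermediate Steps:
L = -1414 (L = Add(3, Mul(-1, 1417)) = Add(3, -1417) = -1414)
B = -2668 (B = Add(-1414, -1254) = -2668)
Function('v')(y) = Mul(3, y, Pow(Add(2, y), -1)) (Function('v')(y) = Mul(Add(y, Add(y, y)), Pow(Add(y, 2), -1)) = Mul(Add(y, Mul(2, y)), Pow(Add(2, y), -1)) = Mul(Mul(3, y), Pow(Add(2, y), -1)) = Mul(3, y, Pow(Add(2, y), -1)))
Add(Function('v')(Add(-19, 6)), Mul(-1, B)) = Add(Mul(3, Add(-19, 6), Pow(Add(2, Add(-19, 6)), -1)), Mul(-1, -2668)) = Add(Mul(3, -13, Pow(Add(2, -13), -1)), 2668) = Add(Mul(3, -13, Pow(-11, -1)), 2668) = Add(Mul(3, -13, Rational(-1, 11)), 2668) = Add(Rational(39, 11), 2668) = Rational(29387, 11)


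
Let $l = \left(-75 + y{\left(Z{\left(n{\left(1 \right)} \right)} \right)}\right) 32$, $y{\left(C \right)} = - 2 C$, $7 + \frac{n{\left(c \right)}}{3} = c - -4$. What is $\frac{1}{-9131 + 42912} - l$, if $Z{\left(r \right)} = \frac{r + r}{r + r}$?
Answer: $\frac{83236385}{33781} \approx 2464.0$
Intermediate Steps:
$n{\left(c \right)} = -9 + 3 c$ ($n{\left(c \right)} = -21 + 3 \left(c - -4\right) = -21 + 3 \left(c + 4\right) = -21 + 3 \left(4 + c\right) = -21 + \left(12 + 3 c\right) = -9 + 3 c$)
$Z{\left(r \right)} = 1$ ($Z{\left(r \right)} = \frac{2 r}{2 r} = 2 r \frac{1}{2 r} = 1$)
$l = -2464$ ($l = \left(-75 - 2\right) 32 = \left(-77\right) 32 = -2464$)
$\frac{1}{-9131 + 42912} - l = \frac{1}{-9131 + 42912} - -2464 = \frac{1}{33781} + 2464 = \frac{83236385}{33781}$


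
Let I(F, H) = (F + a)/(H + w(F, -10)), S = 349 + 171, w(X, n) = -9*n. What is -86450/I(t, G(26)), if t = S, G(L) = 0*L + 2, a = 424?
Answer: -994175/118 ≈ -8425.2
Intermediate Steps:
G(L) = 2 (G(L) = 0 + 2 = 2)
S = 520
t = 520
I(F, H) = (424 + F)/(90 + H) (I(F, H) = (F + 424)/(H - 9*(-10)) = (424 + F)/(H + 90) = (424 + F)/(90 + H))
-86450/I(t, G(26)) = -86450*(90 + 2)/(424 + 520) = -86450/(944/92) = -86450/((1/92)*944) = -86450/236/23 = -86450*23/236 = -994175/118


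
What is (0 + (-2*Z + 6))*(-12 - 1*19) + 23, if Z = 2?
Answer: -39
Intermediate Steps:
(0 + (-2*Z + 6))*(-12 - 1*19) + 23 = (0 + (-2*2 + 6))*(-12 - 1*19) + 23 = (0 + (-4 + 6))*(-12 - 19) + 23 = (0 + 2)*(-31) + 23 = 2*(-31) + 23 = -62 + 23 = -39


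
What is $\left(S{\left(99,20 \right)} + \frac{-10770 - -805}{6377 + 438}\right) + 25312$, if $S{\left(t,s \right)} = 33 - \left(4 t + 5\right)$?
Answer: $\frac{33996679}{1363} \approx 24943.0$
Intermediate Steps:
$S{\left(t,s \right)} = 28 - 4 t$ ($S{\left(t,s \right)} = 33 - \left(5 + 4 t\right) = 28 - 4 t$)
$\left(S{\left(99,20 \right)} + \frac{-10770 - -805}{6377 + 438}\right) + 25312 = \left(\left(28 - 396\right) + \frac{-10770 - -805}{6377 + 438}\right) + 25312 = \left(\left(28 - 396\right) + \frac{-10770 + \left(850 - 45\right)}{6815}\right) + 25312 = \left(-368 + \left(-10770 + 805\right) \frac{1}{6815}\right) + 25312 = \left(-368 - \frac{1993}{1363}\right) + 25312 = - \frac{503577}{1363} + 25312 = \frac{33996679}{1363}$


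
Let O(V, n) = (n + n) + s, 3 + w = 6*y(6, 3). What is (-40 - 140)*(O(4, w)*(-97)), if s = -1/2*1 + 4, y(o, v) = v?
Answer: 584910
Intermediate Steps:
s = 7/2 (s = -1*1/2*1 + 4 = -1/2*1 + 4 = -1/2 + 4 = 7/2 ≈ 3.5000)
w = 15 (w = -3 + 6*3 = -3 + 18 = 15)
O(V, n) = 7/2 + 2*n (O(V, n) = (n + n) + 7/2 = 2*n + 7/2 = 7/2 + 2*n)
(-40 - 140)*(O(4, w)*(-97)) = (-40 - 140)*((7/2 + 2*15)*(-97)) = -180*(7/2 + 30)*(-97) = -6030*(-97) = -180*(-6499/2) = 584910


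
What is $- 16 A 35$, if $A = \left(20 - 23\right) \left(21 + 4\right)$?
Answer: $42000$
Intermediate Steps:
$A = -75$ ($A = \left(-3\right) 25 = -75$)
$- 16 A 35 = \left(-16\right) \left(-75\right) 35 = 1200 \cdot 35 = 42000$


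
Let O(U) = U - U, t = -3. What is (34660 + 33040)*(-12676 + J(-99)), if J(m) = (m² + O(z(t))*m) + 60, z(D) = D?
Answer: -190575500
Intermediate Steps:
O(U) = 0
J(m) = 60 + m² (J(m) = (m² + 0*m) + 60 = (m² + 0) + 60 = m² + 60 = 60 + m²)
(34660 + 33040)*(-12676 + J(-99)) = (34660 + 33040)*(-12676 + (60 + (-99)²)) = 67700*(-12676 + (60 + 9801)) = 67700*(-12676 + 9861) = 67700*(-2815) = -190575500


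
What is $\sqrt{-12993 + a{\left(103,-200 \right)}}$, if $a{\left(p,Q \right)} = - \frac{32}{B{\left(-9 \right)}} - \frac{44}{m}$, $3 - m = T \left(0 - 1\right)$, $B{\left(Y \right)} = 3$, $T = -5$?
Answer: $\frac{i \sqrt{116835}}{3} \approx 113.94 i$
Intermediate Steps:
$m = -2$ ($m = 3 - - 5 \left(0 - 1\right) = 3 - \left(-5\right) \left(-1\right) = 3 - 5 = -2$)
$a{\left(p,Q \right)} = \frac{34}{3}$ ($a{\left(p,Q \right)} = - \frac{32}{3} - \frac{44}{-2} = \left(-32\right) \frac{1}{3} - -22 = - \frac{32}{3} + 22 = \frac{34}{3}$)
$\sqrt{-12993 + a{\left(103,-200 \right)}} = \sqrt{-12993 + \frac{34}{3}} = \sqrt{- \frac{38945}{3}} = \frac{i \sqrt{116835}}{3}$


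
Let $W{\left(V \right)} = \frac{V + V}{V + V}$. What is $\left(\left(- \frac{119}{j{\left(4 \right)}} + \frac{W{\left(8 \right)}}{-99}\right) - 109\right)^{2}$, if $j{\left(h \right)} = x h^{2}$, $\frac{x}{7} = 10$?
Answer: $\frac{2987376930409}{250905600} \approx 11906.0$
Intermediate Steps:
$x = 70$ ($x = 7 \cdot 10 = 70$)
$W{\left(V \right)} = 1$ ($W{\left(V \right)} = \frac{2 V}{2 V} = 2 V \frac{1}{2 V} = 1$)
$j{\left(h \right)} = 70 h^{2}$
$\left(\left(- \frac{119}{j{\left(4 \right)}} + \frac{W{\left(8 \right)}}{-99}\right) - 109\right)^{2} = \left(\left(- \frac{119}{70 \cdot 4^{2}} + 1 \frac{1}{-99}\right) - 109\right)^{2} = \left(\left(- \frac{119}{70 \cdot 16} + 1 \left(- \frac{1}{99}\right)\right) - 109\right)^{2} = \left(\left(- \frac{119}{1120} - \frac{1}{99}\right) - 109\right)^{2} = \left(\left(\left(-119\right) \frac{1}{1120} - \frac{1}{99}\right) - 109\right)^{2} = \left(\left(- \frac{17}{160} - \frac{1}{99}\right) - 109\right)^{2} = \left(- \frac{1843}{15840} - 109\right)^{2} = \left(- \frac{1728403}{15840}\right)^{2} = \frac{2987376930409}{250905600}$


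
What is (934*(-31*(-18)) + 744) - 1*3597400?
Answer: -3075484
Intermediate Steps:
(934*(-31*(-18)) + 744) - 1*3597400 = (934*558 + 744) - 3597400 = (521172 + 744) - 3597400 = 521916 - 3597400 = -3075484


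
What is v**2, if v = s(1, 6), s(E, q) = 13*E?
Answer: 169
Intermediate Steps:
v = 13 (v = 13*1 = 13)
v**2 = 13**2 = 169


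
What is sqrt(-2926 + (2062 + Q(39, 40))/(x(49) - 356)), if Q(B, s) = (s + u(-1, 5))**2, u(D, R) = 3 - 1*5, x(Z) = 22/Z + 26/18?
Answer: 4*I*sqrt(4474727398897)/156161 ≈ 54.184*I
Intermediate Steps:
x(Z) = 13/9 + 22/Z (x(Z) = 22/Z + 26*(1/18) = 22/Z + 13/9 = 13/9 + 22/Z)
u(D, R) = -2 (u(D, R) = 3 - 5 = -2)
Q(B, s) = (-2 + s)**2 (Q(B, s) = (s - 2)**2 = (-2 + s)**2)
sqrt(-2926 + (2062 + Q(39, 40))/(x(49) - 356)) = sqrt(-2926 + (2062 + (-2 + 40)**2)/((13/9 + 22/49) - 356)) = sqrt(-2926 + (2062 + 38**2)/((13/9 + 22*(1/49)) - 356)) = sqrt(-2926 + (2062 + 1444)/((13/9 + 22/49) - 356)) = sqrt(-2926 + 3506/(835/441 - 356)) = sqrt(-2926 + 3506/(-156161/441)) = sqrt(-2926 + 3506*(-441/156161)) = sqrt(-2926 - 1546146/156161) = sqrt(-458473232/156161) = 4*I*sqrt(4474727398897)/156161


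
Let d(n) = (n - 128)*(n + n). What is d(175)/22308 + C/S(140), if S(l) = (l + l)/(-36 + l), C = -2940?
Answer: -12171943/11154 ≈ -1091.3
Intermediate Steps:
d(n) = 2*n*(-128 + n) (d(n) = (-128 + n)*(2*n) = 2*n*(-128 + n))
S(l) = 2*l/(-36 + l) (S(l) = (2*l)/(-36 + l) = 2*l/(-36 + l))
d(175)/22308 + C/S(140) = (2*175*(-128 + 175))/22308 - 2940/(2*140/(-36 + 140)) = (2*175*47)*(1/22308) - 2940/(2*140/104) = 16450*(1/22308) - 2940/(2*140*(1/104)) = 8225/11154 - 2940/35/13 = 8225/11154 - 2940*13/35 = 8225/11154 - 1092 = -12171943/11154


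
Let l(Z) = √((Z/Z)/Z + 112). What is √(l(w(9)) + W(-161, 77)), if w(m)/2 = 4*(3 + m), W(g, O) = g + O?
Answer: √(-12096 + 6*√64518)/12 ≈ 8.5683*I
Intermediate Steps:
W(g, O) = O + g
w(m) = 24 + 8*m (w(m) = 2*(4*(3 + m)) = 2*(12 + 4*m) = 24 + 8*m)
l(Z) = √(112 + 1/Z) (l(Z) = √(1/Z + 112) = √(112 + 1/Z))
√(l(w(9)) + W(-161, 77)) = √(√(112 + 1/(24 + 8*9)) + (77 - 161)) = √(√(112 + 1/(24 + 72)) - 84) = √(√(112 + 1/96) - 84) = √(√(10753/96) - 84) = √(√64518/24 - 84) = √(-84 + √64518/24)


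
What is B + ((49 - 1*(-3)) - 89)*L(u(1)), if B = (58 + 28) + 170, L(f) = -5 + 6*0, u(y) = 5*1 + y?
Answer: 441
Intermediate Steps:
u(y) = 5 + y
L(f) = -5 (L(f) = -5 + 0 = -5)
B = 256 (B = 86 + 170 = 256)
B + ((49 - 1*(-3)) - 89)*L(u(1)) = 256 + ((49 - 1*(-3)) - 89)*(-5) = 256 + ((49 + 3) - 89)*(-5) = 256 + (52 - 89)*(-5) = 256 - 37*(-5) = 256 + 185 = 441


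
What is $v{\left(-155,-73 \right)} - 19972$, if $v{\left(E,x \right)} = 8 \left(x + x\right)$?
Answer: $-21140$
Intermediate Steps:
$v{\left(E,x \right)} = 16 x$ ($v{\left(E,x \right)} = 8 \cdot 2 x = 16 x$)
$v{\left(-155,-73 \right)} - 19972 = 16 \left(-73\right) - 19972 = -1168 - 19972 = -21140$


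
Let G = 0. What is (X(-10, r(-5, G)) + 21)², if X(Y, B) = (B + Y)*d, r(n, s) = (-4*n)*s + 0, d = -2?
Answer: 1681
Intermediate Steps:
r(n, s) = -4*n*s (r(n, s) = -4*n*s + 0 = -4*n*s)
X(Y, B) = -2*B - 2*Y (X(Y, B) = (B + Y)*(-2) = -2*B - 2*Y)
(X(-10, r(-5, G)) + 21)² = ((-(-8)*(-5)*0 - 2*(-10)) + 21)² = ((-2*0 + 20) + 21)² = ((0 + 20) + 21)² = (20 + 21)² = 41² = 1681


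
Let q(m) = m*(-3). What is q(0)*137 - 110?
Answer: -110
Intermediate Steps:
q(m) = -3*m
q(0)*137 - 110 = -3*0*137 - 110 = 0*137 - 110 = 0 - 110 = -110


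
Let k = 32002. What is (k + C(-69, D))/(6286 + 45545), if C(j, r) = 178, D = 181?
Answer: 32180/51831 ≈ 0.62086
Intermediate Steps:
(k + C(-69, D))/(6286 + 45545) = (32002 + 178)/(6286 + 45545) = 32180/51831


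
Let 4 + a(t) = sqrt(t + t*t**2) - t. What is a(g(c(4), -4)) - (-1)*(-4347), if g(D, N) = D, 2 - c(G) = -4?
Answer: -4357 + sqrt(222) ≈ -4342.1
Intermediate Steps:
c(G) = 6 (c(G) = 2 - 1*(-4) = 2 + 4 = 6)
a(t) = -4 + sqrt(t + t**3) - t (a(t) = -4 + (sqrt(t + t*t**2) - t) = -4 + (sqrt(t + t**3) - t) = -4 + sqrt(t + t**3) - t)
a(g(c(4), -4)) - (-1)*(-4347) = (-4 + sqrt(6 + 6**3) - 1*6) - (-1)*(-4347) = (-4 + sqrt(6 + 216) - 6) - 1*4347 = (-4 + sqrt(222) - 6) - 4347 = (-10 + sqrt(222)) - 4347 = -4357 + sqrt(222)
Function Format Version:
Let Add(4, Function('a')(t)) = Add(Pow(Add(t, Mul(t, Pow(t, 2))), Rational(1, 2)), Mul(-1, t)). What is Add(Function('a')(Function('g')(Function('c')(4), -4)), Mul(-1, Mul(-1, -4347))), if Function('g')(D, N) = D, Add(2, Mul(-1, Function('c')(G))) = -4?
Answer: Add(-4357, Pow(222, Rational(1, 2))) ≈ -4342.1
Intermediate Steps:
Function('c')(G) = 6 (Function('c')(G) = Add(2, Mul(-1, -4)) = Add(2, 4) = 6)
Function('a')(t) = Add(-4, Pow(Add(t, Pow(t, 3)), Rational(1, 2)), Mul(-1, t)) (Function('a')(t) = Add(-4, Add(Pow(Add(t, Mul(t, Pow(t, 2))), Rational(1, 2)), Mul(-1, t))) = Add(-4, Add(Pow(Add(t, Pow(t, 3)), Rational(1, 2)), Mul(-1, t))) = Add(-4, Pow(Add(t, Pow(t, 3)), Rational(1, 2)), Mul(-1, t)))
Add(Function('a')(Function('g')(Function('c')(4), -4)), Mul(-1, Mul(-1, -4347))) = Add(Add(-4, Pow(Add(6, Pow(6, 3)), Rational(1, 2)), Mul(-1, 6)), Mul(-1, Mul(-1, -4347))) = Add(Add(-4, Pow(Add(6, 216), Rational(1, 2)), -6), Mul(-1, 4347)) = Add(Add(-4, Pow(222, Rational(1, 2)), -6), -4347) = Add(Add(-10, Pow(222, Rational(1, 2))), -4347) = Add(-4357, Pow(222, Rational(1, 2)))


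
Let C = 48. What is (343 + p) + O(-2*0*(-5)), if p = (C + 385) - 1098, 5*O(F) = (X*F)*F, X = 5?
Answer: -322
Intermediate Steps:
O(F) = F**2 (O(F) = ((5*F)*F)/5 = (5*F**2)/5 = F**2)
p = -665 (p = (48 + 385) - 1098 = 433 - 1098 = -665)
(343 + p) + O(-2*0*(-5)) = (343 - 665) + (-2*0*(-5))**2 = -322 + (0*(-5))**2 = -322 + 0**2 = -322 + 0 = -322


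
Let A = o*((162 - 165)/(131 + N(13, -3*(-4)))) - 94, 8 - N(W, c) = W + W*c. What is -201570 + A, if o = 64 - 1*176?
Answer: -1008376/5 ≈ -2.0168e+5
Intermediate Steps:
N(W, c) = 8 - W - W*c (N(W, c) = 8 - (W + W*c) = 8 + (-W - W*c) = 8 - W - W*c)
o = -112 (o = 64 - 176 = -112)
A = -526/5 (A = -112*(162 - 165)/(131 + (8 - 1*13 - 1*13*(-3*(-4)))) - 94 = -(-336)/(131 + (8 - 13 - 1*13*12)) - 94 = -(-336)/(131 + (8 - 13 - 156)) - 94 = -(-336)/(131 - 161) - 94 = -(-336)/(-30) - 94 = -(-336)*(-1)/30 - 94 = -112*⅒ - 94 = -56/5 - 94 = -526/5 ≈ -105.20)
-201570 + A = -201570 - 526/5 = -1008376/5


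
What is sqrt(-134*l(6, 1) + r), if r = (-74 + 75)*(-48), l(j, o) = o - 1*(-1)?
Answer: 2*I*sqrt(79) ≈ 17.776*I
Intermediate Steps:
l(j, o) = 1 + o (l(j, o) = o + 1 = 1 + o)
r = -48 (r = 1*(-48) = -48)
sqrt(-134*l(6, 1) + r) = sqrt(-134*(1 + 1) - 48) = sqrt(-134*2 - 48) = sqrt(-268 - 48) = sqrt(-316) = 2*I*sqrt(79)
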